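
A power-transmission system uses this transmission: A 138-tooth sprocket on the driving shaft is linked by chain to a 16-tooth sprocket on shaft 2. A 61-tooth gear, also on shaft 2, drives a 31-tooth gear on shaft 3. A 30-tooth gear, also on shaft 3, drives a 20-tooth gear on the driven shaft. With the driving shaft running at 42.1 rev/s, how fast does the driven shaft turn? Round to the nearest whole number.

1072 rev/s

chain 16/138 = 0.11594 → 42.1/0.11594 = 363.11 rev/s
gear mesh 31/61 = 0.5082 → 363.11/0.5082 = 714.51 rev/s
gear mesh 20/30 = 0.66667 → 714.51/0.66667 = 1071.8 rev/s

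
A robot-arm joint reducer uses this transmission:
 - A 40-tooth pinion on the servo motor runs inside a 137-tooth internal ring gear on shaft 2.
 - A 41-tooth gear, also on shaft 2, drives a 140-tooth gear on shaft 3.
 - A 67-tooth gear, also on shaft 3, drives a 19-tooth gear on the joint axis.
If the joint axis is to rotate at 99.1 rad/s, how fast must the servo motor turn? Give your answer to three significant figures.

329 rad/s

Overall ratio R = 3.425 × 3.4146 × 0.28358 = 3.3165.
Required input speed = output speed × R = 99.1 × 3.3165 = 328.67 rad/s.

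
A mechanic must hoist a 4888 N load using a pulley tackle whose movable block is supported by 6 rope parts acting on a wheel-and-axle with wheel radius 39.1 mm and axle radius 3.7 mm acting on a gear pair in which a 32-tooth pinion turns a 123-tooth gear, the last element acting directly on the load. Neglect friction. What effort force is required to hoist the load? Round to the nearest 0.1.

20.1 N

Block-and-tackle MA = number of supporting rope parts = 6.
Wheel-and-axle MA = R/r = 39.1/3.7 = 10.568.
Gear pair MA = 123/32 = 3.8438.
Combined ideal MA = 6 × 10.568 × 3.8438 = 243.71.
Effort = load / MA = 4888 / 243.71 = 20.056 N.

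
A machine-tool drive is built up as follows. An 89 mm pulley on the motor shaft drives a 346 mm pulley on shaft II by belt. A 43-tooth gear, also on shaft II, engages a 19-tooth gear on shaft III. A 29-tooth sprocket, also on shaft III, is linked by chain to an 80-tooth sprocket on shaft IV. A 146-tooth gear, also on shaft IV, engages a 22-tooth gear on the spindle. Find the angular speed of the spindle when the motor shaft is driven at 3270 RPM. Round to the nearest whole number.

belt 346/89 = 3.8876 → 3270/3.8876 = 841.13 RPM
gear mesh 19/43 = 0.44186 → 841.13/0.44186 = 1903.6 RPM
chain 80/29 = 2.7586 → 1903.6/2.7586 = 690.06 RPM
gear mesh 22/146 = 0.15068 → 690.06/0.15068 = 4579.5 RPM

4579 RPM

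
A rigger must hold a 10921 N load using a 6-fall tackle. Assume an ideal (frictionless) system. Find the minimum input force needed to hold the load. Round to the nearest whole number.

Block-and-tackle MA = number of supporting rope parts = 6.
Effort = load / MA = 10921 / 6 = 1820.2 N.

1820 N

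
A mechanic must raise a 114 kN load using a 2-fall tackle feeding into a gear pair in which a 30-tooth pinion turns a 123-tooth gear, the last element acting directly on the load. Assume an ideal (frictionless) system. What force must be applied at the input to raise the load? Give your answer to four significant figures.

Block-and-tackle MA = number of supporting rope parts = 2.
Gear pair MA = 123/30 = 4.1.
Combined ideal MA = 2 × 4.1 = 8.2.
Effort = load / MA = 114 / 8.2 = 13.902 kN.

13.90 kN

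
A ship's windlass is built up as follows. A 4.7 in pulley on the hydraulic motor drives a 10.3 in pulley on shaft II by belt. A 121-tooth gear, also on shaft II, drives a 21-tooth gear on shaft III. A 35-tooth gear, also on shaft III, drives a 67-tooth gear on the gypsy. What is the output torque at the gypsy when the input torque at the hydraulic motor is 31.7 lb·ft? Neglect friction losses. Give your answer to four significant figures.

Belt: ratio = 10.3/4.7 = 2.1915; torque at shaft II = 31.7 × 2.1915 = 69.47 lb·ft.
Gear mesh: ratio = 21/121 = 0.17355; torque at shaft III = 69.47 × 0.17355 = 12.057 lb·ft.
Gear mesh: ratio = 67/35 = 1.9143; torque at the gypsy = 12.057 × 1.9143 = 23.08 lb·ft.

23.08 lb·ft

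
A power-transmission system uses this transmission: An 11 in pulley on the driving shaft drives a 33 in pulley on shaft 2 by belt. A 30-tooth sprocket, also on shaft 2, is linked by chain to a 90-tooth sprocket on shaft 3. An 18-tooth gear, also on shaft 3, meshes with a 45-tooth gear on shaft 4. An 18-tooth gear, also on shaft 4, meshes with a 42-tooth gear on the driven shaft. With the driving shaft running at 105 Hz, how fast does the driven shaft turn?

2 Hz

Belt: ratio = 33/11 = 3, so shaft 2 turns at 105 / 3 = 35 Hz.
Chain: ratio = 90/30 = 3, so shaft 3 turns at 35 / 3 = 11.667 Hz.
Gear mesh: ratio = 45/18 = 2.5, so shaft 4 turns at 11.667 / 2.5 = 4.6667 Hz.
Gear mesh: ratio = 42/18 = 2.3333, so the driven shaft turns at 4.6667 / 2.3333 = 2 Hz.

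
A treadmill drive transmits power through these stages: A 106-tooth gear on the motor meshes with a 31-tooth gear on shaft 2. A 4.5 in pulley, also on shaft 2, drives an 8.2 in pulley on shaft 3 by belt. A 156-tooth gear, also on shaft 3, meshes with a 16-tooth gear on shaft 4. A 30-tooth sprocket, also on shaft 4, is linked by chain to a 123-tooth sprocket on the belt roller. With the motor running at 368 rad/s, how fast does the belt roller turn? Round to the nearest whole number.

the motor → shaft 2 (gear mesh, 31/106): 368 ÷ 0.29245 = 1258.3 rad/s
shaft 2 → shaft 3 (belt, 8.2/4.5): 1258.3 ÷ 1.8222 = 690.54 rad/s
shaft 3 → shaft 4 (gear mesh, 16/156): 690.54 ÷ 0.10256 = 6732.8 rad/s
shaft 4 → the belt roller (chain, 123/30): 6732.8 ÷ 4.1 = 1642.1 rad/s

1642 rad/s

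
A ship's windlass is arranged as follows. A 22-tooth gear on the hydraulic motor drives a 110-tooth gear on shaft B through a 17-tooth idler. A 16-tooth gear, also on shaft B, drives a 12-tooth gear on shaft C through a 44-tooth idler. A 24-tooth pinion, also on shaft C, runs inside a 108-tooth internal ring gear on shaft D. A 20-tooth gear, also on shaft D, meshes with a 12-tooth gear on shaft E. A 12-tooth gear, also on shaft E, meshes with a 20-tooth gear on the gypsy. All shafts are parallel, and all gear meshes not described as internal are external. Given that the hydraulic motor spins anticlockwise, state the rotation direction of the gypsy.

the hydraulic motor → shaft B: driver → idler → driven is 2 external meshes, 2 reversals → CCW.
shaft B → shaft C: driver → idler → driven is 2 external meshes, 2 reversals → CCW.
shaft C → shaft D: internal mesh, same direction → CCW.
shaft D → shaft E: external mesh, 1 reversal → CW.
shaft E → the gypsy: external mesh, 1 reversal → CCW.
6 reversals in total — an even number — so the gypsy turns the same way as the hydraulic motor.

anticlockwise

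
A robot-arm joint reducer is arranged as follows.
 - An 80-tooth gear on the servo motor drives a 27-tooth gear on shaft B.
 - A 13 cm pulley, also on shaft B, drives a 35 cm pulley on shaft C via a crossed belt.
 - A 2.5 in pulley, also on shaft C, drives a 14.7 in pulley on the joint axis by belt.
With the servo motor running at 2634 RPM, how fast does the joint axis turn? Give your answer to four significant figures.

gear mesh 27/80 = 0.3375 → 2634/0.3375 = 7804.4 RPM
belt 35/13 = 2.6923 → 7804.4/2.6923 = 2898.8 RPM
belt 14.7/2.5 = 5.88 → 2898.8/5.88 = 492.99 RPM

493.0 RPM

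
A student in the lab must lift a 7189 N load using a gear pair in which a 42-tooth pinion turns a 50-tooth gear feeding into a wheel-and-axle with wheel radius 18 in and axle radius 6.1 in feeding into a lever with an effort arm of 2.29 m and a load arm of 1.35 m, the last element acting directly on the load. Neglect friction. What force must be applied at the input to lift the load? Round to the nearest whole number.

Gear pair MA = 50/42 = 1.1905.
Wheel-and-axle MA = R/r = 18/6.1 = 2.9508.
Lever MA = effort arm / load arm = 2.29/1.35 = 1.6963.
Combined ideal MA = 1.1905 × 2.9508 × 1.6963 = 5.9589.
Effort = load / MA = 7189 / 5.9589 = 1206.4 N.

1206 N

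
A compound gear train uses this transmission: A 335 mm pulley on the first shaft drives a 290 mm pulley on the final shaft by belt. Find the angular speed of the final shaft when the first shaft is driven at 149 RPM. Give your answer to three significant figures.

172 RPM

Belt: ratio = 290/335 = 0.86567, so the final shaft turns at 149 / 0.86567 = 172.12 RPM.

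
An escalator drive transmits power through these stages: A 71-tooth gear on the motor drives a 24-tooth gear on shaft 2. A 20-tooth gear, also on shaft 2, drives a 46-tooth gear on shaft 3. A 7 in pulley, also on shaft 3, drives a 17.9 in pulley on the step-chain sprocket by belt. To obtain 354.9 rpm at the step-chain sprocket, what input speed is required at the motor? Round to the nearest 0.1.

705.6 rpm

Overall ratio R = 0.33803 × 2.3 × 2.5571 = 1.9881.
Required input speed = output speed × R = 354.9 × 1.9881 = 705.57 rpm.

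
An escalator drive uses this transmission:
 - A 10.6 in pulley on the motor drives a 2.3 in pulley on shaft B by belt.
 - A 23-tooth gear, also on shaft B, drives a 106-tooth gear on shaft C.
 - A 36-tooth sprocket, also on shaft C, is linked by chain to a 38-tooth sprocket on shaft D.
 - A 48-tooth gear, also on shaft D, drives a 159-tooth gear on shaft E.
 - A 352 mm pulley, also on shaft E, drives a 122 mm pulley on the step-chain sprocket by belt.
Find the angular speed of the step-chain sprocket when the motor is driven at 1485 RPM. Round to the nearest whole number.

belt 2.3/10.6 = 0.21698 → 1485/0.21698 = 6843.9 RPM
gear mesh 106/23 = 4.6087 → 6843.9/4.6087 = 1485 RPM
chain 38/36 = 1.0556 → 1485/1.0556 = 1406.8 RPM
gear mesh 159/48 = 3.3125 → 1406.8/3.3125 = 424.71 RPM
belt 122/352 = 0.34659 → 424.71/0.34659 = 1225.4 RPM

1225 RPM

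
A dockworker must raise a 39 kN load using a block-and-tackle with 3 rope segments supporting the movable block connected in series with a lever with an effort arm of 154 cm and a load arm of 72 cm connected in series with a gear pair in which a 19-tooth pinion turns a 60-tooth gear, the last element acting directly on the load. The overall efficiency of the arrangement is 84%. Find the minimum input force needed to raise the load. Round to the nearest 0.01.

Block-and-tackle MA = number of supporting rope parts = 3.
Lever MA = effort arm / load arm = 154/72 = 2.1389.
Gear pair MA = 60/19 = 3.1579.
Combined ideal MA = 3 × 2.1389 × 3.1579 = 20.263.
Actual MA = 20.263 × 0.84 = 17.021.
Effort = load / actual MA = 39 / 17.021 = 2.2913 kN.

2.29 kN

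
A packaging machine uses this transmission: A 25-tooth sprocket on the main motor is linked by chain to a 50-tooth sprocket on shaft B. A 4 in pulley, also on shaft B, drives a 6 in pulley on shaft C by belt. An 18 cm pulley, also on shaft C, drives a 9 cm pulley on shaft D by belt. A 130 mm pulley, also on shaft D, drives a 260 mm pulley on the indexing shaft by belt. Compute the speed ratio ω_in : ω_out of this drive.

3

Each stage contributes driven/driver: chain 50/25 = 2, belt 6/4 = 1.5, belt 9/18 = 0.5, belt 260/130 = 2.
Overall: 2 × 1.5 × 0.5 × 2 = 3.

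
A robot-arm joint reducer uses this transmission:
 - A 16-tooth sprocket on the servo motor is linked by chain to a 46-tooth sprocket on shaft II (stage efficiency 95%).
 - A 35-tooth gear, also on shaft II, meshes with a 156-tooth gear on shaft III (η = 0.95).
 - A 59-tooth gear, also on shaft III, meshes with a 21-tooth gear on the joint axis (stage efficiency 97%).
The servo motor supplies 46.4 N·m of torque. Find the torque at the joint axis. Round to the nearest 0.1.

185.3 N·m

chain 46/16 = 2.875 → τ = 46.4·2.875·0.95 = 126.73 N·m
gear mesh 156/35 = 4.4571 → τ = 126.73·4.4571·0.95 = 536.61 N·m
gear mesh 21/59 = 0.35593 → τ = 536.61·0.35593·0.97 = 185.27 N·m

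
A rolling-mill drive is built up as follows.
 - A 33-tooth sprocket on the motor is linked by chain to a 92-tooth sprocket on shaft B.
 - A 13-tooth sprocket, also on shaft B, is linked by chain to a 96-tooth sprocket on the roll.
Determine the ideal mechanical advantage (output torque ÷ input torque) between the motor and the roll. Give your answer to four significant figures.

Each stage contributes driven/driver: chain 92/33 = 2.7879, chain 96/13 = 7.3846.
Overall: 2.7879 × 7.3846 = 20.587.

20.59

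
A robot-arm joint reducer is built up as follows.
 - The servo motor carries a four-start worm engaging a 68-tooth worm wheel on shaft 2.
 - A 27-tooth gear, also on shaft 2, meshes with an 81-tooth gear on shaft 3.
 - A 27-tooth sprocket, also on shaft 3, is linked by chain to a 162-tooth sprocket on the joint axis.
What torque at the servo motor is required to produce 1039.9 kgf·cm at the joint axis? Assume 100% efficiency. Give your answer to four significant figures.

3.398 kgf·cm

Overall ratio R = 17 × 3 × 6 = 306.
Input torque = output torque / R = 1039.9 / 306 = 3.3984 kgf·cm.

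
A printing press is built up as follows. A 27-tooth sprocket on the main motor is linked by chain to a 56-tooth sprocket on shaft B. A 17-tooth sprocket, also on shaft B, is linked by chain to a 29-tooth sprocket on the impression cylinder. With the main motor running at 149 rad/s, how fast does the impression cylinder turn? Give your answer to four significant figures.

42.11 rad/s

chain 56/27 = 2.0741 → 149/2.0741 = 71.839 rad/s
chain 29/17 = 1.7059 → 71.839/1.7059 = 42.113 rad/s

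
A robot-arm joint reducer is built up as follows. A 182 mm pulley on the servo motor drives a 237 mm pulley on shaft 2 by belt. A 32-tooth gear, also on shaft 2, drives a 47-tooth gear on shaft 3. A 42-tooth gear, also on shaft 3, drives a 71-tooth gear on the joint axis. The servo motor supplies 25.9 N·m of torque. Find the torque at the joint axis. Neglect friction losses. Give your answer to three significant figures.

After the belt (237/182): 25.9 × 1.3022 = 33.727 N·m
After the gear mesh (47/32): 33.727 × 1.4688 = 49.536 N·m
After the gear mesh (71/42): 49.536 × 1.6905 = 83.74 N·m

83.7 N·m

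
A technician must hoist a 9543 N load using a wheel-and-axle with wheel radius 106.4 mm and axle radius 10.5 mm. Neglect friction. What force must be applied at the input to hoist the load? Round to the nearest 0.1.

Wheel-and-axle MA = R/r = 106.4/10.5 = 10.133.
Effort = load / MA = 9543 / 10.133 = 941.74 N.

941.7 N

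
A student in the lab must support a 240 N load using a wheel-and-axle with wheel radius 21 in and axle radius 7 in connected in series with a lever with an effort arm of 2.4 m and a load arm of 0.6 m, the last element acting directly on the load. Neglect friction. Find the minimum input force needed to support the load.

20 N

Wheel-and-axle MA = R/r = 21/7 = 3.
Lever MA = effort arm / load arm = 2.4/0.6 = 4.
Combined ideal MA = 3 × 4 = 12.
Effort = load / MA = 240 / 12 = 20 N.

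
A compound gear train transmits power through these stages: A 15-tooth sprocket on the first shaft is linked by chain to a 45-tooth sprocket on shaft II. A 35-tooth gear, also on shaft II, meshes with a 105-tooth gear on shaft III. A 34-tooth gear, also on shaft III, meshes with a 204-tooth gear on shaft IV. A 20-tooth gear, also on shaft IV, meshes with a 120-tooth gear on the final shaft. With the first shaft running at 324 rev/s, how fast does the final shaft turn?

1 rev/s

the first shaft → shaft II (chain, 45/15): 324 ÷ 3 = 108 rev/s
shaft II → shaft III (gear mesh, 105/35): 108 ÷ 3 = 36 rev/s
shaft III → shaft IV (gear mesh, 204/34): 36 ÷ 6 = 6 rev/s
shaft IV → the final shaft (gear mesh, 120/20): 6 ÷ 6 = 1 rev/s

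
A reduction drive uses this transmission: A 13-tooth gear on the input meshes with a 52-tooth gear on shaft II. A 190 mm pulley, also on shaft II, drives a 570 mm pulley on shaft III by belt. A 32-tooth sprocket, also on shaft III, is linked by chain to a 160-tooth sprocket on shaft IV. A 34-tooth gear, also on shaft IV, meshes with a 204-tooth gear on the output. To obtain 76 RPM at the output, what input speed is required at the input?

Overall ratio R = 4 × 3 × 5 × 6 = 360.
Required input speed = output speed × R = 76 × 360 = 27360 RPM.

27360 RPM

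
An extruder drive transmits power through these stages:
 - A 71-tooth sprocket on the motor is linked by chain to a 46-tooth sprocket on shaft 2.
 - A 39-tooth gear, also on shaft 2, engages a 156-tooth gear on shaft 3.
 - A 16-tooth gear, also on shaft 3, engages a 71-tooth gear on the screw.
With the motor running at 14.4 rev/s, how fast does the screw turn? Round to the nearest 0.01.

chain 46/71 = 0.64789 → 14.4/0.64789 = 22.226 rev/s
gear mesh 156/39 = 4 → 22.226/4 = 5.5565 rev/s
gear mesh 71/16 = 4.4375 → 5.5565/4.4375 = 1.2522 rev/s

1.25 rev/s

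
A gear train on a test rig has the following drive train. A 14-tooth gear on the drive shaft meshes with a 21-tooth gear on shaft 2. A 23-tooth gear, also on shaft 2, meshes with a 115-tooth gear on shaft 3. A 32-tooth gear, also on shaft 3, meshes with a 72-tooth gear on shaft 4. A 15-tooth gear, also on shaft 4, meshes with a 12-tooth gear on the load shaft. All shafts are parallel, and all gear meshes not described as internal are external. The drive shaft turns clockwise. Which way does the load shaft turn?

the drive shaft → shaft 2: external mesh, 1 reversal → CCW.
shaft 2 → shaft 3: external mesh, 1 reversal → CW.
shaft 3 → shaft 4: external mesh, 1 reversal → CCW.
shaft 4 → the load shaft: external mesh, 1 reversal → CW.
4 reversals in total — an even number — so the load shaft turns the same way as the drive shaft.

clockwise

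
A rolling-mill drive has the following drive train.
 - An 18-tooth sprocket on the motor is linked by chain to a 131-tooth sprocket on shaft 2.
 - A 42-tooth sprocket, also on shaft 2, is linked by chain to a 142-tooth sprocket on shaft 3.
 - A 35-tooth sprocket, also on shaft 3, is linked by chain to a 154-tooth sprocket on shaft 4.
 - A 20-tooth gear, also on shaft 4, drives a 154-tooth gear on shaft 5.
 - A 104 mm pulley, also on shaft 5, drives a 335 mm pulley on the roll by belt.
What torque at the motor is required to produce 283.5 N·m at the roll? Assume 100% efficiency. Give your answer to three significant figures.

0.106 N·m

Overall ratio R = 7.2778 × 3.381 × 4.4 × 7.7 × 3.2212 = 2685.3.
Input torque = output torque / R = 283.5 / 2685.3 = 0.10557 N·m.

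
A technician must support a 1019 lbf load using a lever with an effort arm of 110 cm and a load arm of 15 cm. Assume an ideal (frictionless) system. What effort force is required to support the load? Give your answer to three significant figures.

Lever MA = effort arm / load arm = 110/15 = 7.3333.
Effort = load / MA = 1019 / 7.3333 = 138.95 lbf.

139 lbf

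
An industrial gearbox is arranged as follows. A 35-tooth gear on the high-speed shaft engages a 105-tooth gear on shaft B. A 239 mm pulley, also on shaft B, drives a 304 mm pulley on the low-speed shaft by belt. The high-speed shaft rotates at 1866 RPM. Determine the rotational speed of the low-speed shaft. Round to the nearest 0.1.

gear mesh 105/35 = 3 → 1866/3 = 622 RPM
belt 304/239 = 1.272 → 622/1.272 = 489.01 RPM

489.0 RPM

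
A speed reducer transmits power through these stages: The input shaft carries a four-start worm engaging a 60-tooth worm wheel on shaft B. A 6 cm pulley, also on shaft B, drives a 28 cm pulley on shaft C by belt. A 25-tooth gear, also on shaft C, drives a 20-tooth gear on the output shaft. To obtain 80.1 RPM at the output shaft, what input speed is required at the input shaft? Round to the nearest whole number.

Overall ratio R = 15 × 4.6667 × 0.8 = 56.
Required input speed = output speed × R = 80.1 × 56 = 4485.6 RPM.

4486 RPM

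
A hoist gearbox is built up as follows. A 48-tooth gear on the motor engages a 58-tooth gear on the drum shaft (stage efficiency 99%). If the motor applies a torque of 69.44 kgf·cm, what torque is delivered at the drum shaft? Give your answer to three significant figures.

83.1 kgf·cm

After the gear mesh (58/48): 69.44 × 1.2083 × 0.99 = 83.068 kgf·cm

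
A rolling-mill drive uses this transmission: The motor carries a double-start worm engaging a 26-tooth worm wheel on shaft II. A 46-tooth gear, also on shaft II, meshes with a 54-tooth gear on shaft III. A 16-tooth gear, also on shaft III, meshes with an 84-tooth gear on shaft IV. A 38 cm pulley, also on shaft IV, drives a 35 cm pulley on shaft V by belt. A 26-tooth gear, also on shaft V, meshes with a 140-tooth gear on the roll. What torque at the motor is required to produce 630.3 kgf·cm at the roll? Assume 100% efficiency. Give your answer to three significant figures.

1.59 kgf·cm

Overall ratio R = 13 × 1.1739 × 5.25 × 0.92105 × 5.3846 = 397.35.
Input torque = output torque / R = 630.3 / 397.35 = 1.5862 kgf·cm.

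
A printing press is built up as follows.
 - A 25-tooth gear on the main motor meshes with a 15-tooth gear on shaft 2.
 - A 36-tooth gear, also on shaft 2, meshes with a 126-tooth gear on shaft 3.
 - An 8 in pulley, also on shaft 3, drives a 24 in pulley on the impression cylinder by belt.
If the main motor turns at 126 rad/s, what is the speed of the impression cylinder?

20 rad/s

Gear mesh: ratio = 15/25 = 0.6, so shaft 2 turns at 126 / 0.6 = 210 rad/s.
Gear mesh: ratio = 126/36 = 3.5, so shaft 3 turns at 210 / 3.5 = 60 rad/s.
Belt: ratio = 24/8 = 3, so the impression cylinder turns at 60 / 3 = 20 rad/s.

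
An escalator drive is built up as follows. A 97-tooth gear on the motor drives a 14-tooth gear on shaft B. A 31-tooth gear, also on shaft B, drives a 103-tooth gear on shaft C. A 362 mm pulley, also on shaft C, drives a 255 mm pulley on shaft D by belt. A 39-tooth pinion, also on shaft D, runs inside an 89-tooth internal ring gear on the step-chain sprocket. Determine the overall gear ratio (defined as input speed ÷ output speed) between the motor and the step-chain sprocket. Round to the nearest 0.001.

0.771

Each stage contributes driven/driver: gear mesh 14/97 = 0.14433, gear mesh 103/31 = 3.3226, belt 255/362 = 0.70442, internal gear 89/39 = 2.2821.
Overall: 0.14433 × 3.3226 × 0.70442 × 2.2821 = 0.77088.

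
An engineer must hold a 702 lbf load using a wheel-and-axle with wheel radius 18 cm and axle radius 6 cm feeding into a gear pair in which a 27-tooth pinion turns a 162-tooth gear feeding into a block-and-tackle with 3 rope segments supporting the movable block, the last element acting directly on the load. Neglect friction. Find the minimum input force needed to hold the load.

13 lbf

Wheel-and-axle MA = R/r = 18/6 = 3.
Gear pair MA = 162/27 = 6.
Block-and-tackle MA = number of supporting rope parts = 3.
Combined ideal MA = 3 × 6 × 3 = 54.
Effort = load / MA = 702 / 54 = 13 lbf.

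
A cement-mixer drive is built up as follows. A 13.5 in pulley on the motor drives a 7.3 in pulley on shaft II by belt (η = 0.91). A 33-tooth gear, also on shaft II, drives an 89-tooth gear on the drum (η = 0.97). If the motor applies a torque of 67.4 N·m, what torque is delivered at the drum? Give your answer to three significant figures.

Belt: ratio = 7.3/13.5 = 0.54074; torque at shaft II = 67.4 × 0.54074 × 0.91 = 33.166 N·m.
Gear mesh: ratio = 89/33 = 2.697; torque at the drum = 33.166 × 2.697 × 0.97 = 86.764 N·m.

86.8 N·m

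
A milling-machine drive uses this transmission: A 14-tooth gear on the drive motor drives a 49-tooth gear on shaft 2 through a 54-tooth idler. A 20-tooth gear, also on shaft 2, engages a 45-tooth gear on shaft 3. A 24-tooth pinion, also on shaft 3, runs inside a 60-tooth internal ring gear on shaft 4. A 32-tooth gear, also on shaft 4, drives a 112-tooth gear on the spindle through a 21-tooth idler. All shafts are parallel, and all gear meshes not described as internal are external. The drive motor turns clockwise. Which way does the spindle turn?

the drive motor → shaft 2: driver → idler → driven is 2 external meshes, 2 reversals → CW.
shaft 2 → shaft 3: external mesh, 1 reversal → CCW.
shaft 3 → shaft 4: internal mesh, same direction → CCW.
shaft 4 → the spindle: driver → idler → driven is 2 external meshes, 2 reversals → CCW.
5 reversals in total — an odd number — so the spindle turns opposite to the drive motor.

counterclockwise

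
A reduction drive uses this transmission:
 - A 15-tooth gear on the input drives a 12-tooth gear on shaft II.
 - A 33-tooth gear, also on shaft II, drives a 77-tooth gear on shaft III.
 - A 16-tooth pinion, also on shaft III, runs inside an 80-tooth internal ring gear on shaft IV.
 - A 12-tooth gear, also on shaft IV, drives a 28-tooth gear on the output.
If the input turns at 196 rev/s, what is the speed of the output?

the input → shaft II (gear mesh, 12/15): 196 ÷ 0.8 = 245 rev/s
shaft II → shaft III (gear mesh, 77/33): 245 ÷ 2.3333 = 105 rev/s
shaft III → shaft IV (internal gear, 80/16): 105 ÷ 5 = 21 rev/s
shaft IV → the output (gear mesh, 28/12): 21 ÷ 2.3333 = 9 rev/s

9 rev/s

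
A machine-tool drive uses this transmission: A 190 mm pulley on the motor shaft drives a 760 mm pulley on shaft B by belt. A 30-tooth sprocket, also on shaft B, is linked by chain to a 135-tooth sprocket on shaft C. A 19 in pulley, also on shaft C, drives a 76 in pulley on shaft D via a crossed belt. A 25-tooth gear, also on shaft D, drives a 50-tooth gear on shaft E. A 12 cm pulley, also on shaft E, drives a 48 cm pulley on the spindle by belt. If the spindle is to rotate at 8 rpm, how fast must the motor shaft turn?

Overall ratio R = 4 × 4.5 × 4 × 2 × 4 = 576.
Required input speed = output speed × R = 8 × 576 = 4608 rpm.

4608 rpm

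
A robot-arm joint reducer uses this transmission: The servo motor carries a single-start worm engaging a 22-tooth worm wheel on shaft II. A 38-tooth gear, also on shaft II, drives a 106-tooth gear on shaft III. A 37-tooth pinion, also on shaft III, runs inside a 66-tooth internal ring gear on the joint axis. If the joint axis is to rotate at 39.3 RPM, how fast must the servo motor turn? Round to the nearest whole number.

4302 RPM

Overall ratio R = 22 × 2.7895 × 1.7838 = 109.47.
Required input speed = output speed × R = 39.3 × 109.47 = 4302.1 RPM.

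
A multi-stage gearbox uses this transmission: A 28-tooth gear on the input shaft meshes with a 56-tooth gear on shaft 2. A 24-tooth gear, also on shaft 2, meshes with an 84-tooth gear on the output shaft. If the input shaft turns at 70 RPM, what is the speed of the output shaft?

gear mesh 56/28 = 2 → 70/2 = 35 RPM
gear mesh 84/24 = 3.5 → 35/3.5 = 10 RPM

10 RPM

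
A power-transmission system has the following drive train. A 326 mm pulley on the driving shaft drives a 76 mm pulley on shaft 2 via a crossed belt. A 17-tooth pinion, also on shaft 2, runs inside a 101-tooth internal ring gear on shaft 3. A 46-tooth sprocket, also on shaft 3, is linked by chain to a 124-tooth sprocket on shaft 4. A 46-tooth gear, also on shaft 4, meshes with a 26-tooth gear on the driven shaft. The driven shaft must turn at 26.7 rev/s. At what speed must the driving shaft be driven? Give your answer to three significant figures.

Overall ratio R = 0.23313 × 5.9412 × 2.6957 × 0.56522 = 2.1103.
Required input speed = output speed × R = 26.7 × 2.1103 = 56.345 rev/s.

56.3 rev/s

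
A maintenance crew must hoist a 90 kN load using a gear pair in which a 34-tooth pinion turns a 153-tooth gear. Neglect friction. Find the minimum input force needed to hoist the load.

Gear pair MA = 153/34 = 4.5.
Effort = load / MA = 90 / 4.5 = 20 kN.

20 kN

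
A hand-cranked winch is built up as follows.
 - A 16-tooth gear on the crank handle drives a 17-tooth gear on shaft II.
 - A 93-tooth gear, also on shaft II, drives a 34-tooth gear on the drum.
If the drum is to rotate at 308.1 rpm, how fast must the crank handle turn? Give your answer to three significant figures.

120 rpm

Overall ratio R = 1.0625 × 0.36559 = 0.38844.
Required input speed = output speed × R = 308.1 × 0.38844 = 119.68 rpm.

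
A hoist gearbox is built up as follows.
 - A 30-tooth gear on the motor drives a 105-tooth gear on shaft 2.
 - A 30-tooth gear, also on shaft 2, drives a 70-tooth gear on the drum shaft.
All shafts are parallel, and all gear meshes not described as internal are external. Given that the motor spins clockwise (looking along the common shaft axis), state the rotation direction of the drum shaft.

clockwise

the motor → shaft 2: external mesh, 1 reversal → CCW.
shaft 2 → the drum shaft: external mesh, 1 reversal → CW.
2 reversals in total — an even number — so the drum shaft turns the same way as the motor.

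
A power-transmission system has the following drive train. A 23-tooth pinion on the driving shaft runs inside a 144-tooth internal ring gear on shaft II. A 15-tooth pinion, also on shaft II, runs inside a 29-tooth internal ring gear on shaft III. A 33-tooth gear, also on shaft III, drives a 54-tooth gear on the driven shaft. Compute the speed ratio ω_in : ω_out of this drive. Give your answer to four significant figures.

Each stage contributes driven/driver: internal gear 144/23 = 6.2609, internal gear 29/15 = 1.9333, gear mesh 54/33 = 1.6364.
Overall: 6.2609 × 1.9333 × 1.6364 = 19.807.

19.81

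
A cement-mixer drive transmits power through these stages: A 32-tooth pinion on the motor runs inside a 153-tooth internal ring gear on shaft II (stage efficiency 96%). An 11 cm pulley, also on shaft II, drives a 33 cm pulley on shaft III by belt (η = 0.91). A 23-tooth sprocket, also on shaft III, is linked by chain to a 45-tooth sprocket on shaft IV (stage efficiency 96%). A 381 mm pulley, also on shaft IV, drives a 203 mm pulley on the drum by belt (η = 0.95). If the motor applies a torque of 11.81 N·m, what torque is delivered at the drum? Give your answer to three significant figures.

141 N·m

After the internal gear (153/32): 11.81 × 4.7812 × 0.96 = 54.208 N·m
After the belt (33/11): 54.208 × 3 × 0.91 = 147.99 N·m
After the chain (45/23): 147.99 × 1.9565 × 0.96 = 277.96 N·m
After the belt (203/381): 277.96 × 0.53281 × 0.95 = 140.69 N·m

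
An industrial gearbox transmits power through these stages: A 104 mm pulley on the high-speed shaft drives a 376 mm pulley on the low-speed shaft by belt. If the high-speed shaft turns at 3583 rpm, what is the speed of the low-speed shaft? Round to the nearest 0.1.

991.0 rpm

the high-speed shaft → the low-speed shaft (belt, 376/104): 3583 ÷ 3.6154 = 991.04 rpm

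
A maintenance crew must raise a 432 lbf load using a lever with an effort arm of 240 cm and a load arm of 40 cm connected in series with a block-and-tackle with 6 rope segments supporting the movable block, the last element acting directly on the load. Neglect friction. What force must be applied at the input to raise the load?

12 lbf

Lever MA = effort arm / load arm = 240/40 = 6.
Block-and-tackle MA = number of supporting rope parts = 6.
Combined ideal MA = 6 × 6 = 36.
Effort = load / MA = 432 / 36 = 12 lbf.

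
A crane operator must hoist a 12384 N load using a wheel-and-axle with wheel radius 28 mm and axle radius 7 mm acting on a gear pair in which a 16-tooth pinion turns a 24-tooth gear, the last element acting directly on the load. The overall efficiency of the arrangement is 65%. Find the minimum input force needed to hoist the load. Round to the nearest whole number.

3175 N

Wheel-and-axle MA = R/r = 28/7 = 4.
Gear pair MA = 24/16 = 1.5.
Combined ideal MA = 4 × 1.5 = 6.
Actual MA = 6 × 0.65 = 3.9.
Effort = load / actual MA = 12384 / 3.9 = 3175.4 N.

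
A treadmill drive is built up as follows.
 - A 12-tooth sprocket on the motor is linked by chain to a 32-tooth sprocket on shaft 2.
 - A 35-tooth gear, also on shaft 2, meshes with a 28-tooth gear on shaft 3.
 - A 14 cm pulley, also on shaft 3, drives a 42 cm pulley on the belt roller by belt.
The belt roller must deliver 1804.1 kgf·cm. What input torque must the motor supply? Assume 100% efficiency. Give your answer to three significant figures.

Overall ratio R = 2.6667 × 0.8 × 3 = 6.4.
Input torque = output torque / R = 1804.1 / 6.4 = 281.89 kgf·cm.

282 kgf·cm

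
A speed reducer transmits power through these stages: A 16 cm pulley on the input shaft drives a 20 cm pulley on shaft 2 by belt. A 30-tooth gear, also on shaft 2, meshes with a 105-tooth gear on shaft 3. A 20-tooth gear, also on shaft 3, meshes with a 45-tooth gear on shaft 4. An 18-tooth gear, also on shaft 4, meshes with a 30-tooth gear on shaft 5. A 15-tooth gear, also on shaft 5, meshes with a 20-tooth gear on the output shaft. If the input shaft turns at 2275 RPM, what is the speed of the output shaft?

the input shaft → shaft 2 (belt, 20/16): 2275 ÷ 1.25 = 1820 RPM
shaft 2 → shaft 3 (gear mesh, 105/30): 1820 ÷ 3.5 = 520 RPM
shaft 3 → shaft 4 (gear mesh, 45/20): 520 ÷ 2.25 = 231.11 RPM
shaft 4 → shaft 5 (gear mesh, 30/18): 231.11 ÷ 1.6667 = 138.67 RPM
shaft 5 → the output shaft (gear mesh, 20/15): 138.67 ÷ 1.3333 = 104 RPM

104 RPM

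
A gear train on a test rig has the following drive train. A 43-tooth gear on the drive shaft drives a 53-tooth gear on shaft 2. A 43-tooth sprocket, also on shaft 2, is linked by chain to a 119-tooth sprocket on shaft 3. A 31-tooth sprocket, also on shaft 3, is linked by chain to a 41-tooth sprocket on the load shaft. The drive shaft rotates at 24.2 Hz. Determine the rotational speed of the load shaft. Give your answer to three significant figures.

5.36 Hz

Gear mesh: ratio = 53/43 = 1.2326, so shaft 2 turns at 24.2 / 1.2326 = 19.634 Hz.
Chain: ratio = 119/43 = 2.7674, so shaft 3 turns at 19.634 / 2.7674 = 7.0946 Hz.
Chain: ratio = 41/31 = 1.3226, so the load shaft turns at 7.0946 / 1.3226 = 5.3642 Hz.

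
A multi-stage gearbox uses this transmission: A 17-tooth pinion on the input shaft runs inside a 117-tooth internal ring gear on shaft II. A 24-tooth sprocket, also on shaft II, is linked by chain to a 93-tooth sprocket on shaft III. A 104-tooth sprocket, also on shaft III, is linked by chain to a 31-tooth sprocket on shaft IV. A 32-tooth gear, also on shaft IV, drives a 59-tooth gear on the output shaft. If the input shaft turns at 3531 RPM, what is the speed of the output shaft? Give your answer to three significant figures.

241 RPM

the input shaft → shaft II (internal gear, 117/17): 3531 ÷ 6.8824 = 513.05 RPM
shaft II → shaft III (chain, 93/24): 513.05 ÷ 3.875 = 132.4 RPM
shaft III → shaft IV (chain, 31/104): 132.4 ÷ 0.29808 = 444.18 RPM
shaft IV → the output shaft (gear mesh, 59/32): 444.18 ÷ 1.8438 = 240.91 RPM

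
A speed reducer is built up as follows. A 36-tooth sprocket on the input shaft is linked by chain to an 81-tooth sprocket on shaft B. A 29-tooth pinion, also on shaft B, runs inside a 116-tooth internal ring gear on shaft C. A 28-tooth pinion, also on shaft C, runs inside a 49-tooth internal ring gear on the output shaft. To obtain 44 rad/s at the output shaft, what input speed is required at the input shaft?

Overall ratio R = 2.25 × 4 × 1.75 = 15.75.
Required input speed = output speed × R = 44 × 15.75 = 693 rad/s.

693 rad/s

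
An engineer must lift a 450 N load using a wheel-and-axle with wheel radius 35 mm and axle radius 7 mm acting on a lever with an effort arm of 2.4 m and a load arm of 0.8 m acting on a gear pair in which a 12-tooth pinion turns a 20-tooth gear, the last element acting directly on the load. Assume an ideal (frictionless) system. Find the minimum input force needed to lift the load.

18 N

Wheel-and-axle MA = R/r = 35/7 = 5.
Lever MA = effort arm / load arm = 2.4/0.8 = 3.
Gear pair MA = 20/12 = 1.6667.
Combined ideal MA = 5 × 3 × 1.6667 = 25.
Effort = load / MA = 450 / 25 = 18 N.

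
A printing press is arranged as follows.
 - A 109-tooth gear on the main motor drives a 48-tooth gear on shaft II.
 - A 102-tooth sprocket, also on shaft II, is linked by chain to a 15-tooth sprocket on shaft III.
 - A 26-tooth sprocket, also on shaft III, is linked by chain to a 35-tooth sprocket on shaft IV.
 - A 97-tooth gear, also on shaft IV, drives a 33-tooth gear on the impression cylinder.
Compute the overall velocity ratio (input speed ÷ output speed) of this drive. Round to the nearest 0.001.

0.030

Each stage contributes driven/driver: gear mesh 48/109 = 0.44037, chain 15/102 = 0.14706, chain 35/26 = 1.3462, gear mesh 33/97 = 0.34021.
Overall: 0.44037 × 0.14706 × 1.3462 × 0.34021 = 0.029658.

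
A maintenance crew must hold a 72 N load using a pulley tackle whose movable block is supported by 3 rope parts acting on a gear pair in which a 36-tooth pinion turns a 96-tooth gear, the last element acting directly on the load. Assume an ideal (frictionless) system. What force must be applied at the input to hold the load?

Block-and-tackle MA = number of supporting rope parts = 3.
Gear pair MA = 96/36 = 2.6667.
Combined ideal MA = 3 × 2.6667 = 8.
Effort = load / MA = 72 / 8 = 9 N.

9 N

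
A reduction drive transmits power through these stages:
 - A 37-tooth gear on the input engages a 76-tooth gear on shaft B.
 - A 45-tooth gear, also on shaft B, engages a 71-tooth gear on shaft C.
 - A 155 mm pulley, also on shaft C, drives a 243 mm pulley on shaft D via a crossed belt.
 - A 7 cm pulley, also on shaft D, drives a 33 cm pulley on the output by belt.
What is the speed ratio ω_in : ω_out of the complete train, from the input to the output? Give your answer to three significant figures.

Each stage contributes driven/driver: gear mesh 76/37 = 2.0541, gear mesh 71/45 = 1.5778, belt 243/155 = 1.5677, belt 33/7 = 4.7143.
Overall: 2.0541 × 1.5778 × 1.5677 × 4.7143 = 23.952.

24.0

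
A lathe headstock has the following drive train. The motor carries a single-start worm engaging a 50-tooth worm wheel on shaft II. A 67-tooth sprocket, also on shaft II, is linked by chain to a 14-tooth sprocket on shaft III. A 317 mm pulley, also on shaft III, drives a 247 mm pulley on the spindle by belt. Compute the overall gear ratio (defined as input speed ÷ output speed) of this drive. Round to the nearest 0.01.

8.14

Each stage contributes driven/driver: worm 50/1 = 50, chain 14/67 = 0.20896, belt 247/317 = 0.77918.
Overall: 50 × 0.20896 × 0.77918 = 8.1407.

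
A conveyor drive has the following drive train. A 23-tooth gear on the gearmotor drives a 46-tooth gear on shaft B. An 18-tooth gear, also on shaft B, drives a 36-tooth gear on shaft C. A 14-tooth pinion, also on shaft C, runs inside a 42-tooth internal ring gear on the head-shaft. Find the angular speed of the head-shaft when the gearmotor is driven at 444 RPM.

gear mesh 46/23 = 2 → 444/2 = 222 RPM
gear mesh 36/18 = 2 → 222/2 = 111 RPM
internal gear 42/14 = 3 → 111/3 = 37 RPM

37 RPM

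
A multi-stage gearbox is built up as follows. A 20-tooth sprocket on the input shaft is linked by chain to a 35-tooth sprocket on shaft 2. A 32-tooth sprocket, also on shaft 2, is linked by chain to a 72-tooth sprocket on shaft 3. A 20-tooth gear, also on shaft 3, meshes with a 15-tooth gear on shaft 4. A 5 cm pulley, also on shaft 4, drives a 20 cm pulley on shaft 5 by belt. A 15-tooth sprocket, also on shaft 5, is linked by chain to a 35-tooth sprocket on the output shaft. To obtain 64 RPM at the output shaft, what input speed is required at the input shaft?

Overall ratio R = 1.75 × 2.25 × 0.75 × 4 × 2.3333 = 27.562.
Required input speed = output speed × R = 64 × 27.562 = 1764 RPM.

1764 RPM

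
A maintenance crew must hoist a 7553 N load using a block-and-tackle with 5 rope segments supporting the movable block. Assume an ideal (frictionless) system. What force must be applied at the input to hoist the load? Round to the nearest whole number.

Block-and-tackle MA = number of supporting rope parts = 5.
Effort = load / MA = 7553 / 5 = 1510.6 N.

1511 N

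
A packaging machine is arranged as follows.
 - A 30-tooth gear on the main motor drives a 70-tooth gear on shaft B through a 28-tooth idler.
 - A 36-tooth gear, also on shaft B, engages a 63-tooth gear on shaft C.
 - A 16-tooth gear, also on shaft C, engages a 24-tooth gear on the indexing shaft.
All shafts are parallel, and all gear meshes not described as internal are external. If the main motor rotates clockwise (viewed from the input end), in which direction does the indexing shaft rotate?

clockwise

the main motor → shaft B: driver → idler → driven is 2 external meshes, 2 reversals → CW.
shaft B → shaft C: external mesh, 1 reversal → CCW.
shaft C → the indexing shaft: external mesh, 1 reversal → CW.
4 reversals in total — an even number — so the indexing shaft turns the same way as the main motor.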